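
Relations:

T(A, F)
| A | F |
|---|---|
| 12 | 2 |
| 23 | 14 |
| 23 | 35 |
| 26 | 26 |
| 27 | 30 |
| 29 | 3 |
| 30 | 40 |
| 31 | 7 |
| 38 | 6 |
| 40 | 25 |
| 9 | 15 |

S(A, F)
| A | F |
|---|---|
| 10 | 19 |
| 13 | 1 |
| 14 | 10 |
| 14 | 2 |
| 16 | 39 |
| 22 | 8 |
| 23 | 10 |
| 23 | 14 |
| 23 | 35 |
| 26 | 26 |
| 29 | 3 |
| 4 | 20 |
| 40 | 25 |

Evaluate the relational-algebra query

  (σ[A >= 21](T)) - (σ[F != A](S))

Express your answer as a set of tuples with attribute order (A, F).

{(26, 26), (27, 30), (30, 40), (31, 7), (38, 6)}

Filtering on A >= 21 leaves {(23, 14), (23, 35), (26, 26), (27, 30), (29, 3), (30, 40), (31, 7), (38, 6), (40, 25)}.
Filtering on F != A leaves {(10, 19), (13, 1), (14, 10), (14, 2), (16, 39), (22, 8), (23, 10), (23, 14), (23, 35), (29, 3), (4, 20), (40, 25)}.
Difference: {(23, 14), (23, 35), (26, 26), (27, 30), (29, 3), (30, 40), (31, 7), (38, 6), (40, 25)} with {(10, 19), (13, 1), (14, 10), (14, 2), (16, 39), (22, 8), (23, 10), (23, 14), (23, 35), (29, 3), (4, 20), (40, 25)} → {(26, 26), (27, 30), (30, 40), (31, 7), (38, 6)}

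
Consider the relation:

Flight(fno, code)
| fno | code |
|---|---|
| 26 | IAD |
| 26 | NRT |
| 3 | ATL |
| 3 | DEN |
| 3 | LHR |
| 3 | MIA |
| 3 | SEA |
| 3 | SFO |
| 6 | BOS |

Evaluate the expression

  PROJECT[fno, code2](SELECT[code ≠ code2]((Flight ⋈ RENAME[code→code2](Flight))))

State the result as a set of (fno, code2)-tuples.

ρ[code→code2]: schema becomes (fno, code2); tuples unchanged.
Natural join on fno: {(26, IAD, IAD), (26, IAD, NRT), (26, NRT, IAD), (26, NRT, NRT), (3, ATL, ATL), (3, ATL, DEN), (3, ATL, LHR), (3, ATL, MIA), (3, ATL, SEA), (3, ATL, SFO), (3, DEN, ATL), (3, DEN, DEN), (3, DEN, LHR), (3, DEN, MIA), (3, DEN, SEA), (3, DEN, SFO), (3, LHR, ATL), (3, LHR, DEN), (3, LHR, LHR), (3, LHR, MIA), (3, LHR, SEA), (3, LHR, SFO), (3, MIA, ATL), (3, MIA, DEN), (3, MIA, LHR), (3, MIA, MIA), (3, MIA, SEA), (3, MIA, SFO), (3, SEA, ATL), (3, SEA, DEN), (3, SEA, LHR), (3, SEA, MIA), (3, SEA, SEA), (3, SEA, SFO), (3, SFO, ATL), (3, SFO, DEN), (3, SFO, LHR), (3, SFO, MIA), (3, SFO, SEA), (3, SFO, SFO), (6, BOS, BOS)}
σ[code ≠ code2]: keep tuples satisfying code ≠ code2 → {(26, IAD, NRT), (26, NRT, IAD), (3, ATL, DEN), (3, ATL, LHR), (3, ATL, MIA), (3, ATL, SEA), (3, ATL, SFO), (3, DEN, ATL), (3, DEN, LHR), (3, DEN, MIA), (3, DEN, SEA), (3, DEN, SFO), (3, LHR, ATL), (3, LHR, DEN), (3, LHR, MIA), (3, LHR, SEA), (3, LHR, SFO), (3, MIA, ATL), (3, MIA, DEN), (3, MIA, LHR), (3, MIA, SEA), (3, MIA, SFO), (3, SEA, ATL), (3, SEA, DEN), (3, SEA, LHR), (3, SEA, MIA), (3, SEA, SFO), (3, SFO, ATL), (3, SFO, DEN), (3, SFO, LHR), (3, SFO, MIA), (3, SFO, SEA)}
Keep only column(s) fno, code2 (24 duplicate(s) eliminated): {(26, IAD), (26, NRT), (3, ATL), (3, DEN), (3, LHR), (3, MIA), (3, SEA), (3, SFO)}

{(26, IAD), (26, NRT), (3, ATL), (3, DEN), (3, LHR), (3, MIA), (3, SEA), (3, SFO)}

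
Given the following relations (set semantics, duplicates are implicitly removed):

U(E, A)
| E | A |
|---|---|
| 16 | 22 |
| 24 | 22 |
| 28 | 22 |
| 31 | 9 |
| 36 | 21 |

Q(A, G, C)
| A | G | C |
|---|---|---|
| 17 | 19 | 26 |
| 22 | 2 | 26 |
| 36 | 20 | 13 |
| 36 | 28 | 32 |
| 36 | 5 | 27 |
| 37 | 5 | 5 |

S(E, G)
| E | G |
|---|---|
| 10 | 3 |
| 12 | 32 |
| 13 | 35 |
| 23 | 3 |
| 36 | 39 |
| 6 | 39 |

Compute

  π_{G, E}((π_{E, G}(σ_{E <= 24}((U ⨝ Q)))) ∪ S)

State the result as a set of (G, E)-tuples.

U ⋈ Q (natural join on A): {(16, 22, 2, 26), (24, 22, 2, 26), (28, 22, 2, 26)}
Filtering on E <= 24 leaves {(16, 22, 2, 26), (24, 22, 2, 26)}.
π[E, G]: project onto (E, G) → {(16, 2), (24, 2)}
Set union of the two operands is {(10, 3), (12, 32), (13, 35), (16, 2), (23, 3), (24, 2), (36, 39), (6, 39)}.
π[G, E]: project onto (G, E) → {(2, 16), (2, 24), (3, 10), (3, 23), (32, 12), (35, 13), (39, 36), (39, 6)}

{(2, 16), (2, 24), (3, 10), (3, 23), (32, 12), (35, 13), (39, 36), (39, 6)}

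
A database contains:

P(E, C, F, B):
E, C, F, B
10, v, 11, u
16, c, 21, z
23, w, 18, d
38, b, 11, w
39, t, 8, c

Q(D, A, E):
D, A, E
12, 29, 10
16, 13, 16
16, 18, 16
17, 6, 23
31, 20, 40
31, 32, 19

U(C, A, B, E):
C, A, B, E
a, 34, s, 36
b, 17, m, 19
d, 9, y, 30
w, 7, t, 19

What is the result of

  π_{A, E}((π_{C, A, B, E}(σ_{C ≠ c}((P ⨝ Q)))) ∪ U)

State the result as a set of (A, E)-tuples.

{(17, 19), (29, 10), (34, 36), (6, 23), (7, 19), (9, 30)}

P ⋈ Q (natural join on E): {(10, v, 11, u, 12, 29), (16, c, 21, z, 16, 13), (16, c, 21, z, 16, 18), (23, w, 18, d, 17, 6)}
Apply σ_{C ≠ c}; surviving tuples: {(10, v, 11, u, 12, 29), (23, w, 18, d, 17, 6)}
Keep only column(s) C, A, B, E: {(v, 29, u, 10), (w, 6, d, 23)}
Set union of the two operands is {(a, 34, s, 36), (b, 17, m, 19), (d, 9, y, 30), (v, 29, u, 10), (w, 6, d, 23), (w, 7, t, 19)}.
Keep only column(s) A, E: {(17, 19), (29, 10), (34, 36), (6, 23), (7, 19), (9, 30)}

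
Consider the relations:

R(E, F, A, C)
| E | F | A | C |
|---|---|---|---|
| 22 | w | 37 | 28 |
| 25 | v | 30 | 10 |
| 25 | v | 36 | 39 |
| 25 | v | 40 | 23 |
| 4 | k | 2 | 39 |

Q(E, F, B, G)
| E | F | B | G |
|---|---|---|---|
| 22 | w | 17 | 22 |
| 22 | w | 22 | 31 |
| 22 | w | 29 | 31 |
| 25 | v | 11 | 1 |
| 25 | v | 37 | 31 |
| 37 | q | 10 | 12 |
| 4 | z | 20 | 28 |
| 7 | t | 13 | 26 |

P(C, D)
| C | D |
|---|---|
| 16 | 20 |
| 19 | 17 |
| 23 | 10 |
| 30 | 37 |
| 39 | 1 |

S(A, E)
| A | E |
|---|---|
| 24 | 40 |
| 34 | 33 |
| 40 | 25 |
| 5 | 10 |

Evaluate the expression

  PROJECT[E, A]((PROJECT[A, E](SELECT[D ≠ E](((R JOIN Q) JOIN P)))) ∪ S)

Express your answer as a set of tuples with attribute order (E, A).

{(10, 5), (25, 36), (25, 40), (33, 34), (40, 24)}

Joining R and Q on E, F yields {(22, w, 37, 28, 17, 22), (22, w, 37, 28, 22, 31), (22, w, 37, 28, 29, 31), (25, v, 30, 10, 11, 1), (25, v, 30, 10, 37, 31), (25, v, 36, 39, 11, 1), (25, v, 36, 39, 37, 31), (25, v, 40, 23, 11, 1), (25, v, 40, 23, 37, 31)}.
Joining (R JOIN Q) and P on C yields {(25, v, 36, 39, 11, 1, 1), (25, v, 36, 39, 37, 31, 1), (25, v, 40, 23, 11, 1, 10), (25, v, 40, 23, 37, 31, 10)}.
Filtering on D ≠ E leaves {(25, v, 36, 39, 11, 1, 1), (25, v, 36, 39, 37, 31, 1), (25, v, 40, 23, 11, 1, 10), (25, v, 40, 23, 37, 31, 10)}.
π_{A, E} gives {(36, 25), (40, 25)} (2 duplicate(s) eliminated).
Set union of the two operands is {(24, 40), (34, 33), (36, 25), (40, 25), (5, 10)}.
π_{E, A} gives {(10, 5), (25, 36), (25, 40), (33, 34), (40, 24)}.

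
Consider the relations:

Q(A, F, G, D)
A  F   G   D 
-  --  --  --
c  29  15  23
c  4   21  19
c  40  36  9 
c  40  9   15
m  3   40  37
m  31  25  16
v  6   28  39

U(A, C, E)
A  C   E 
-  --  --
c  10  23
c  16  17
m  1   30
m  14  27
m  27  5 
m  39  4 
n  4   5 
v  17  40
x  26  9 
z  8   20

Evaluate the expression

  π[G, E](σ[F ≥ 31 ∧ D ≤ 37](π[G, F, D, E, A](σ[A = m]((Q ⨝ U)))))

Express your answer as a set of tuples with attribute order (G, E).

Q ⋈ U (natural join on A): {(c, 29, 15, 23, 10, 23), (c, 29, 15, 23, 16, 17), (c, 4, 21, 19, 10, 23), (c, 4, 21, 19, 16, 17), (c, 40, 36, 9, 10, 23), (c, 40, 36, 9, 16, 17), (c, 40, 9, 15, 10, 23), (c, 40, 9, 15, 16, 17), (m, 3, 40, 37, 1, 30), (m, 3, 40, 37, 14, 27), (m, 3, 40, 37, 27, 5), (m, 3, 40, 37, 39, 4), (m, 31, 25, 16, 1, 30), (m, 31, 25, 16, 14, 27), (m, 31, 25, 16, 27, 5), (m, 31, 25, 16, 39, 4), (v, 6, 28, 39, 17, 40)}
Selection A = m: {(m, 3, 40, 37, 1, 30), (m, 3, 40, 37, 14, 27), (m, 3, 40, 37, 27, 5), (m, 3, 40, 37, 39, 4), (m, 31, 25, 16, 1, 30), (m, 31, 25, 16, 14, 27), (m, 31, 25, 16, 27, 5), (m, 31, 25, 16, 39, 4)}
Keep only column(s) G, F, D, E, A: {(25, 31, 16, 27, m), (25, 31, 16, 30, m), (25, 31, 16, 4, m), (25, 31, 16, 5, m), (40, 3, 37, 27, m), (40, 3, 37, 30, m), (40, 3, 37, 4, m), (40, 3, 37, 5, m)}
Selection F ≥ 31 ∧ D ≤ 37: {(25, 31, 16, 27, m), (25, 31, 16, 30, m), (25, 31, 16, 4, m), (25, 31, 16, 5, m)}
Keep only column(s) G, E: {(25, 27), (25, 30), (25, 4), (25, 5)}

{(25, 27), (25, 30), (25, 4), (25, 5)}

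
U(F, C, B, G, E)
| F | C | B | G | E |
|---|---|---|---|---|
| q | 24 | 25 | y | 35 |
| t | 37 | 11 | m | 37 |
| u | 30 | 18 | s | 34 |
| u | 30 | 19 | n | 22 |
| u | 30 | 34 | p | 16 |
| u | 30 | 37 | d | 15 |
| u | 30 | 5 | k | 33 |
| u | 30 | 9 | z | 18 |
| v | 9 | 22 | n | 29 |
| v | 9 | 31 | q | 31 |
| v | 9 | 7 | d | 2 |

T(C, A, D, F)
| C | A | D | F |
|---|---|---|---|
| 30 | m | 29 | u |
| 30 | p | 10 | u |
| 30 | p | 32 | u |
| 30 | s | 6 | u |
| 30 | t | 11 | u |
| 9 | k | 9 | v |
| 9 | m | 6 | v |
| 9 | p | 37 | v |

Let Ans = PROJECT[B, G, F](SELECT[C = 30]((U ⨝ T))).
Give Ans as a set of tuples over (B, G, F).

{(18, s, u), (19, n, u), (34, p, u), (37, d, u), (5, k, u), (9, z, u)}

U ⋈ T (natural join on F, C): {(u, 30, 18, s, 34, m, 29), (u, 30, 18, s, 34, p, 10), (u, 30, 18, s, 34, p, 32), (u, 30, 18, s, 34, s, 6), (u, 30, 18, s, 34, t, 11), (u, 30, 19, n, 22, m, 29), (u, 30, 19, n, 22, p, 10), (u, 30, 19, n, 22, p, 32), (u, 30, 19, n, 22, s, 6), (u, 30, 19, n, 22, t, 11), (u, 30, 34, p, 16, m, 29), (u, 30, 34, p, 16, p, 10), (u, 30, 34, p, 16, p, 32), (u, 30, 34, p, 16, s, 6), (u, 30, 34, p, 16, t, 11), (u, 30, 37, d, 15, m, 29), (u, 30, 37, d, 15, p, 10), (u, 30, 37, d, 15, p, 32), (u, 30, 37, d, 15, s, 6), (u, 30, 37, d, 15, t, 11), (u, 30, 5, k, 33, m, 29), (u, 30, 5, k, 33, p, 10), (u, 30, 5, k, 33, p, 32), (u, 30, 5, k, 33, s, 6), (u, 30, 5, k, 33, t, 11), (u, 30, 9, z, 18, m, 29), (u, 30, 9, z, 18, p, 10), (u, 30, 9, z, 18, p, 32), (u, 30, 9, z, 18, s, 6), (u, 30, 9, z, 18, t, 11), (v, 9, 22, n, 29, k, 9), (v, 9, 22, n, 29, m, 6), (v, 9, 22, n, 29, p, 37), (v, 9, 31, q, 31, k, 9), (v, 9, 31, q, 31, m, 6), (v, 9, 31, q, 31, p, 37), (v, 9, 7, d, 2, k, 9), (v, 9, 7, d, 2, m, 6), (v, 9, 7, d, 2, p, 37)}
Apply σ_{C = 30}; surviving tuples: {(u, 30, 18, s, 34, m, 29), (u, 30, 18, s, 34, p, 10), (u, 30, 18, s, 34, p, 32), (u, 30, 18, s, 34, s, 6), (u, 30, 18, s, 34, t, 11), (u, 30, 19, n, 22, m, 29), (u, 30, 19, n, 22, p, 10), (u, 30, 19, n, 22, p, 32), (u, 30, 19, n, 22, s, 6), (u, 30, 19, n, 22, t, 11), (u, 30, 34, p, 16, m, 29), (u, 30, 34, p, 16, p, 10), (u, 30, 34, p, 16, p, 32), (u, 30, 34, p, 16, s, 6), (u, 30, 34, p, 16, t, 11), (u, 30, 37, d, 15, m, 29), (u, 30, 37, d, 15, p, 10), (u, 30, 37, d, 15, p, 32), (u, 30, 37, d, 15, s, 6), (u, 30, 37, d, 15, t, 11), (u, 30, 5, k, 33, m, 29), (u, 30, 5, k, 33, p, 10), (u, 30, 5, k, 33, p, 32), (u, 30, 5, k, 33, s, 6), (u, 30, 5, k, 33, t, 11), (u, 30, 9, z, 18, m, 29), (u, 30, 9, z, 18, p, 10), (u, 30, 9, z, 18, p, 32), (u, 30, 9, z, 18, s, 6), (u, 30, 9, z, 18, t, 11)}
π_{B, G, F} gives {(18, s, u), (19, n, u), (34, p, u), (37, d, u), (5, k, u), (9, z, u)} (24 duplicate(s) eliminated).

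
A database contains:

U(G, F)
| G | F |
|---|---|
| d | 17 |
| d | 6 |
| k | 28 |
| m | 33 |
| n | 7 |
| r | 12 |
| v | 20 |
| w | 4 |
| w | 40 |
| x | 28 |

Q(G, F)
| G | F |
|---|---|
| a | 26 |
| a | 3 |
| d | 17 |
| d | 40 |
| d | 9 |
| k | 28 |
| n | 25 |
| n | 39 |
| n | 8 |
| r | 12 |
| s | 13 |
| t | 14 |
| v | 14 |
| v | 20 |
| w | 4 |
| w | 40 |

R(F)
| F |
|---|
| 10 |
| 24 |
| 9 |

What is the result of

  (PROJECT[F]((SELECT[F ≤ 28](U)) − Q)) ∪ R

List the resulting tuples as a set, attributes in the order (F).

Selection F ≤ 28: {(d, 17), (d, 6), (k, 28), (n, 7), (r, 12), (v, 20), (w, 4), (x, 28)}
Difference: {(d, 17), (d, 6), (k, 28), (n, 7), (r, 12), (v, 20), (w, 4), (x, 28)} with {(a, 26), (a, 3), (d, 17), (d, 40), (d, 9), (k, 28), (n, 25), (n, 39), (n, 8), (r, 12), (s, 13), (t, 14), (v, 14), (v, 20), (w, 4), (w, 40)} → {(d, 6), (n, 7), (x, 28)}
π_{F} gives {28, 6, 7}.
Union: {28, 6, 7} with {10, 24, 9} → {10, 24, 28, 6, 7, 9}

{10, 24, 28, 6, 7, 9}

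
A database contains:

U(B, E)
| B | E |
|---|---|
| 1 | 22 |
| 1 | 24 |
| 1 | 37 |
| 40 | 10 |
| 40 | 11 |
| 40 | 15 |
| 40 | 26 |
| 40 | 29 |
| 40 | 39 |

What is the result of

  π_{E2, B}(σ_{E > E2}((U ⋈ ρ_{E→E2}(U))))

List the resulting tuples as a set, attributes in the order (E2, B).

ρ[E→E2]: schema becomes (B, E2); tuples unchanged.
U ⋈ ρ_{E→E2}(U) (natural join on B): {(1, 22, 22), (1, 22, 24), (1, 22, 37), (1, 24, 22), (1, 24, 24), (1, 24, 37), (1, 37, 22), (1, 37, 24), (1, 37, 37), (40, 10, 10), (40, 10, 11), (40, 10, 15), (40, 10, 26), (40, 10, 29), (40, 10, 39), (40, 11, 10), (40, 11, 11), (40, 11, 15), (40, 11, 26), (40, 11, 29), (40, 11, 39), (40, 15, 10), (40, 15, 11), (40, 15, 15), (40, 15, 26), (40, 15, 29), (40, 15, 39), (40, 26, 10), (40, 26, 11), (40, 26, 15), (40, 26, 26), (40, 26, 29), (40, 26, 39), (40, 29, 10), (40, 29, 11), (40, 29, 15), (40, 29, 26), (40, 29, 29), (40, 29, 39), (40, 39, 10), (40, 39, 11), (40, 39, 15), (40, 39, 26), (40, 39, 29), (40, 39, 39)}
Apply σ_{E > E2}; surviving tuples: {(1, 24, 22), (1, 37, 22), (1, 37, 24), (40, 11, 10), (40, 15, 10), (40, 15, 11), (40, 26, 10), (40, 26, 11), (40, 26, 15), (40, 29, 10), (40, 29, 11), (40, 29, 15), (40, 29, 26), (40, 39, 10), (40, 39, 11), (40, 39, 15), (40, 39, 26), (40, 39, 29)}
Keep only column(s) E2, B (11 duplicate(s) eliminated): {(10, 40), (11, 40), (15, 40), (22, 1), (24, 1), (26, 40), (29, 40)}

{(10, 40), (11, 40), (15, 40), (22, 1), (24, 1), (26, 40), (29, 40)}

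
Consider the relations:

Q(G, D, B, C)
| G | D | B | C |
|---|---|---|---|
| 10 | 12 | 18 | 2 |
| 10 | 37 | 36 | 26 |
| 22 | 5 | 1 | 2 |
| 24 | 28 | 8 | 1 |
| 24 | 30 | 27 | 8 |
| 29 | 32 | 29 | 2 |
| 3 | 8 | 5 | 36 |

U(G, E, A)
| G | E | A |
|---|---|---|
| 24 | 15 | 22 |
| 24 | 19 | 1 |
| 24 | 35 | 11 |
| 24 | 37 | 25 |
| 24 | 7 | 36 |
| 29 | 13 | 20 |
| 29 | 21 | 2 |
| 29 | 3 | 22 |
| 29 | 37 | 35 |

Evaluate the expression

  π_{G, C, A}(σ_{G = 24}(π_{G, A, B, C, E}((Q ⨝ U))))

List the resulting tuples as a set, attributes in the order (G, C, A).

{(24, 1, 1), (24, 1, 11), (24, 1, 22), (24, 1, 25), (24, 1, 36), (24, 8, 1), (24, 8, 11), (24, 8, 22), (24, 8, 25), (24, 8, 36)}

Natural join on G: {(24, 28, 8, 1, 15, 22), (24, 28, 8, 1, 19, 1), (24, 28, 8, 1, 35, 11), (24, 28, 8, 1, 37, 25), (24, 28, 8, 1, 7, 36), (24, 30, 27, 8, 15, 22), (24, 30, 27, 8, 19, 1), (24, 30, 27, 8, 35, 11), (24, 30, 27, 8, 37, 25), (24, 30, 27, 8, 7, 36), (29, 32, 29, 2, 13, 20), (29, 32, 29, 2, 21, 2), (29, 32, 29, 2, 3, 22), (29, 32, 29, 2, 37, 35)}
Projecting to G, A, B, C, E: {(24, 1, 27, 8, 19), (24, 1, 8, 1, 19), (24, 11, 27, 8, 35), (24, 11, 8, 1, 35), (24, 22, 27, 8, 15), (24, 22, 8, 1, 15), (24, 25, 27, 8, 37), (24, 25, 8, 1, 37), (24, 36, 27, 8, 7), (24, 36, 8, 1, 7), (29, 2, 29, 2, 21), (29, 20, 29, 2, 13), (29, 22, 29, 2, 3), (29, 35, 29, 2, 37)}
Selection G = 24: {(24, 1, 27, 8, 19), (24, 1, 8, 1, 19), (24, 11, 27, 8, 35), (24, 11, 8, 1, 35), (24, 22, 27, 8, 15), (24, 22, 8, 1, 15), (24, 25, 27, 8, 37), (24, 25, 8, 1, 37), (24, 36, 27, 8, 7), (24, 36, 8, 1, 7)}
Projecting to G, C, A: {(24, 1, 1), (24, 1, 11), (24, 1, 22), (24, 1, 25), (24, 1, 36), (24, 8, 1), (24, 8, 11), (24, 8, 22), (24, 8, 25), (24, 8, 36)}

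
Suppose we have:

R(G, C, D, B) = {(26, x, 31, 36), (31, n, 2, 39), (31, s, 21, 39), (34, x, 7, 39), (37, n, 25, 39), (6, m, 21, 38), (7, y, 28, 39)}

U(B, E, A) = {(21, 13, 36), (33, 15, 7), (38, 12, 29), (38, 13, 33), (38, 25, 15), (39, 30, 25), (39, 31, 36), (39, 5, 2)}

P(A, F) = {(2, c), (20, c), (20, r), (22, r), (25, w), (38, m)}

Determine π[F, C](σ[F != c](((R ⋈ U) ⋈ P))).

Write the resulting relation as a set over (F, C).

{(w, n), (w, s), (w, x), (w, y)}

R ⋈ U (natural join on B): {(31, n, 2, 39, 30, 25), (31, n, 2, 39, 31, 36), (31, n, 2, 39, 5, 2), (31, s, 21, 39, 30, 25), (31, s, 21, 39, 31, 36), (31, s, 21, 39, 5, 2), (34, x, 7, 39, 30, 25), (34, x, 7, 39, 31, 36), (34, x, 7, 39, 5, 2), (37, n, 25, 39, 30, 25), (37, n, 25, 39, 31, 36), (37, n, 25, 39, 5, 2), (6, m, 21, 38, 12, 29), (6, m, 21, 38, 13, 33), (6, m, 21, 38, 25, 15), (7, y, 28, 39, 30, 25), (7, y, 28, 39, 31, 36), (7, y, 28, 39, 5, 2)}
(R ⋈ U) ⋈ P (natural join on A): {(31, n, 2, 39, 30, 25, w), (31, n, 2, 39, 5, 2, c), (31, s, 21, 39, 30, 25, w), (31, s, 21, 39, 5, 2, c), (34, x, 7, 39, 30, 25, w), (34, x, 7, 39, 5, 2, c), (37, n, 25, 39, 30, 25, w), (37, n, 25, 39, 5, 2, c), (7, y, 28, 39, 30, 25, w), (7, y, 28, 39, 5, 2, c)}
Filtering on F != c leaves {(31, n, 2, 39, 30, 25, w), (31, s, 21, 39, 30, 25, w), (34, x, 7, 39, 30, 25, w), (37, n, 25, 39, 30, 25, w), (7, y, 28, 39, 30, 25, w)}.
Projecting to F, C (1 duplicate(s) eliminated): {(w, n), (w, s), (w, x), (w, y)}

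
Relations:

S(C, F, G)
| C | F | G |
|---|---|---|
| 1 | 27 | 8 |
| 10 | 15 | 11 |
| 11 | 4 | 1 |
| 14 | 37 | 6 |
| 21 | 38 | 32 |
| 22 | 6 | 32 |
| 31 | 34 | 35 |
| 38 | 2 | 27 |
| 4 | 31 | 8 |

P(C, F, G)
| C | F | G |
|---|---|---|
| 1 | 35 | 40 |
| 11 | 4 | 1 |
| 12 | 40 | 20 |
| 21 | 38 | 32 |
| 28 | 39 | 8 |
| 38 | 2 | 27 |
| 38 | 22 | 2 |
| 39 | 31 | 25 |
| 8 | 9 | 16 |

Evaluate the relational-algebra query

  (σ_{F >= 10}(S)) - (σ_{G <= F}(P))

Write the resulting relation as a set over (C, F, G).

{(1, 27, 8), (10, 15, 11), (14, 37, 6), (31, 34, 35), (4, 31, 8)}

Filtering on F >= 10 leaves {(1, 27, 8), (10, 15, 11), (14, 37, 6), (21, 38, 32), (31, 34, 35), (4, 31, 8)}.
Filtering on G <= F leaves {(11, 4, 1), (12, 40, 20), (21, 38, 32), (28, 39, 8), (38, 22, 2), (39, 31, 25)}.
Set difference of the two operands is {(1, 27, 8), (10, 15, 11), (14, 37, 6), (31, 34, 35), (4, 31, 8)}.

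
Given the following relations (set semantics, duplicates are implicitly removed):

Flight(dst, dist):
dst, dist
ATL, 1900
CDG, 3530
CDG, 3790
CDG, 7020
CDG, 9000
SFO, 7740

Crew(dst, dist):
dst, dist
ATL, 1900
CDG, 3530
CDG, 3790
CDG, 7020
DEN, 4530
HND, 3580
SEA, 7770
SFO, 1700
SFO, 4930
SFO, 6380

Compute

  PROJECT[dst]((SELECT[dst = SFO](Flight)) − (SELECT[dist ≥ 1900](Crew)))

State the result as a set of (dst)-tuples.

{SFO}

Apply σ_{dst = SFO}; surviving tuples: {(SFO, 7740)}
Apply σ_{dist ≥ 1900}; surviving tuples: {(ATL, 1900), (CDG, 3530), (CDG, 3790), (CDG, 7020), (DEN, 4530), (HND, 3580), (SEA, 7770), (SFO, 4930), (SFO, 6380)}
Taking the difference: {(SFO, 7740)}
Keep only column(s) dst: {SFO}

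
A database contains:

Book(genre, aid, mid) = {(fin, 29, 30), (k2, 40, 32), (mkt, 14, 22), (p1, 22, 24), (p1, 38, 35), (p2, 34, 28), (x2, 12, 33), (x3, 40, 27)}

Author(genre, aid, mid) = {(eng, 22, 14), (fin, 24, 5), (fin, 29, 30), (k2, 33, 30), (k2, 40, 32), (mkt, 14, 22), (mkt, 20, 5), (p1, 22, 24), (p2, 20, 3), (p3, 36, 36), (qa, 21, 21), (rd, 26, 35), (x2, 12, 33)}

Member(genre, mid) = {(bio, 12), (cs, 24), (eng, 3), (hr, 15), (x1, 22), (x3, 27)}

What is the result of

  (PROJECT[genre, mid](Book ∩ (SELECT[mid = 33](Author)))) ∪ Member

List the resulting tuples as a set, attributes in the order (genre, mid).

{(bio, 12), (cs, 24), (eng, 3), (hr, 15), (x1, 22), (x2, 33), (x3, 27)}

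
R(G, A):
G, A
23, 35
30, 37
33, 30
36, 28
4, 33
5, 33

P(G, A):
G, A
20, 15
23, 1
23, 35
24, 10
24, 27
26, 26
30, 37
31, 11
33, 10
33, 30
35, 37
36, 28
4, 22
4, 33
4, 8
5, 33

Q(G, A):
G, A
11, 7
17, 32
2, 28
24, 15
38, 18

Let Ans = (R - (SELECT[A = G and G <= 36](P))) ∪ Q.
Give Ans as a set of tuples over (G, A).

{(11, 7), (17, 32), (2, 28), (23, 35), (24, 15), (30, 37), (33, 30), (36, 28), (38, 18), (4, 33), (5, 33)}

Filtering on A = G and G <= 36 leaves {(26, 26)}.
Difference: {(23, 35), (30, 37), (33, 30), (36, 28), (4, 33), (5, 33)} with {(26, 26)} → {(23, 35), (30, 37), (33, 30), (36, 28), (4, 33), (5, 33)}
Union: {(23, 35), (30, 37), (33, 30), (36, 28), (4, 33), (5, 33)} with {(11, 7), (17, 32), (2, 28), (24, 15), (38, 18)} → {(11, 7), (17, 32), (2, 28), (23, 35), (24, 15), (30, 37), (33, 30), (36, 28), (38, 18), (4, 33), (5, 33)}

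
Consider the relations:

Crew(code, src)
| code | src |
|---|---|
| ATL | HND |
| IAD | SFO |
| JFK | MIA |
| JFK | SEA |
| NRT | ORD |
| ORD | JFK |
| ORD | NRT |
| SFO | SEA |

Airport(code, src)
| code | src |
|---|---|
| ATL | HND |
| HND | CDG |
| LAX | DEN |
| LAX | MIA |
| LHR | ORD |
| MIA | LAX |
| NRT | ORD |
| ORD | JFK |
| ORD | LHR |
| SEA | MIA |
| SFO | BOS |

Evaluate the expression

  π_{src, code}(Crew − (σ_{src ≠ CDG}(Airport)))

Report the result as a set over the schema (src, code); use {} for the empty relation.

{(MIA, JFK), (NRT, ORD), (SEA, JFK), (SEA, SFO), (SFO, IAD)}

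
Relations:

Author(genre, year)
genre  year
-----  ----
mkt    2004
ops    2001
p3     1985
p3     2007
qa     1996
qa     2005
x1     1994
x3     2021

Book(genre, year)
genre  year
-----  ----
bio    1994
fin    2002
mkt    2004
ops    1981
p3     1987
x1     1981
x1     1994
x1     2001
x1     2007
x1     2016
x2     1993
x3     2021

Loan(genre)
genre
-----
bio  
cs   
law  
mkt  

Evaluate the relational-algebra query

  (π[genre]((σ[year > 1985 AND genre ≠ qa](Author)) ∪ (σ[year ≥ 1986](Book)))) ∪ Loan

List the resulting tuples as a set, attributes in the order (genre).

Apply σ_{year > 1985 AND genre ≠ qa}; surviving tuples: {(mkt, 2004), (ops, 2001), (p3, 2007), (x1, 1994), (x3, 2021)}
Apply σ_{year ≥ 1986}; surviving tuples: {(bio, 1994), (fin, 2002), (mkt, 2004), (p3, 1987), (x1, 1994), (x1, 2001), (x1, 2007), (x1, 2016), (x2, 1993), (x3, 2021)}
Set union of the two operands is {(bio, 1994), (fin, 2002), (mkt, 2004), (ops, 2001), (p3, 1987), (p3, 2007), (x1, 1994), (x1, 2001), (x1, 2007), (x1, 2016), (x2, 1993), (x3, 2021)}.
Keep only column(s) genre (4 duplicate(s) eliminated): {bio, fin, mkt, ops, p3, x1, x2, x3}
Set union of the two operands is {bio, cs, fin, law, mkt, ops, p3, x1, x2, x3}.

{bio, cs, fin, law, mkt, ops, p3, x1, x2, x3}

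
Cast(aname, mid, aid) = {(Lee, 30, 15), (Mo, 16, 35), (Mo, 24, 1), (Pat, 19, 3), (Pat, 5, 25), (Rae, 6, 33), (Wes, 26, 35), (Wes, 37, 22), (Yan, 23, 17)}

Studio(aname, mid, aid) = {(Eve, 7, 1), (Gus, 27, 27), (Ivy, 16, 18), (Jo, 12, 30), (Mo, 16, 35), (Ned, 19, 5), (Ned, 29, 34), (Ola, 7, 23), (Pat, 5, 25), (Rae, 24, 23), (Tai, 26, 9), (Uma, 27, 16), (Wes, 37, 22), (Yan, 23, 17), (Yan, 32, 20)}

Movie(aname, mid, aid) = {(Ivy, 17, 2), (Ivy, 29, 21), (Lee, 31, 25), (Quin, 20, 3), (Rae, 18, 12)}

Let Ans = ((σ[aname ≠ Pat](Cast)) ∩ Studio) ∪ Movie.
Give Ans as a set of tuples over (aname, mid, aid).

{(Ivy, 17, 2), (Ivy, 29, 21), (Lee, 31, 25), (Mo, 16, 35), (Quin, 20, 3), (Rae, 18, 12), (Wes, 37, 22), (Yan, 23, 17)}

Selection aname ≠ Pat: {(Lee, 30, 15), (Mo, 16, 35), (Mo, 24, 1), (Rae, 6, 33), (Wes, 26, 35), (Wes, 37, 22), (Yan, 23, 17)}
Set intersection of the two operands is {(Mo, 16, 35), (Wes, 37, 22), (Yan, 23, 17)}.
Set union of the two operands is {(Ivy, 17, 2), (Ivy, 29, 21), (Lee, 31, 25), (Mo, 16, 35), (Quin, 20, 3), (Rae, 18, 12), (Wes, 37, 22), (Yan, 23, 17)}.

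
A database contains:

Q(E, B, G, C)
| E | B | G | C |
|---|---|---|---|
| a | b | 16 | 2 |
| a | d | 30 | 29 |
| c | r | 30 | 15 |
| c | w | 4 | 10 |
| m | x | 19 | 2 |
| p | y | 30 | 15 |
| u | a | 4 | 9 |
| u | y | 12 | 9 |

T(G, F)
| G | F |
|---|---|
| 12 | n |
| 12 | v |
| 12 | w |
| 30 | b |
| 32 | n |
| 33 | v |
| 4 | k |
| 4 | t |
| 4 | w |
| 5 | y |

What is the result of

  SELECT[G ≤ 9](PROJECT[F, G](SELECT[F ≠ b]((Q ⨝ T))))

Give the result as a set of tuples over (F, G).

Q ⋈ T (natural join on G): {(a, d, 30, 29, b), (c, r, 30, 15, b), (c, w, 4, 10, k), (c, w, 4, 10, t), (c, w, 4, 10, w), (p, y, 30, 15, b), (u, a, 4, 9, k), (u, a, 4, 9, t), (u, a, 4, 9, w), (u, y, 12, 9, n), (u, y, 12, 9, v), (u, y, 12, 9, w)}
Filtering on F ≠ b leaves {(c, w, 4, 10, k), (c, w, 4, 10, t), (c, w, 4, 10, w), (u, a, 4, 9, k), (u, a, 4, 9, t), (u, a, 4, 9, w), (u, y, 12, 9, n), (u, y, 12, 9, v), (u, y, 12, 9, w)}.
π_{F, G} gives {(k, 4), (n, 12), (t, 4), (v, 12), (w, 12), (w, 4)} (3 duplicate(s) eliminated).
Filtering on G ≤ 9 leaves {(k, 4), (t, 4), (w, 4)}.

{(k, 4), (t, 4), (w, 4)}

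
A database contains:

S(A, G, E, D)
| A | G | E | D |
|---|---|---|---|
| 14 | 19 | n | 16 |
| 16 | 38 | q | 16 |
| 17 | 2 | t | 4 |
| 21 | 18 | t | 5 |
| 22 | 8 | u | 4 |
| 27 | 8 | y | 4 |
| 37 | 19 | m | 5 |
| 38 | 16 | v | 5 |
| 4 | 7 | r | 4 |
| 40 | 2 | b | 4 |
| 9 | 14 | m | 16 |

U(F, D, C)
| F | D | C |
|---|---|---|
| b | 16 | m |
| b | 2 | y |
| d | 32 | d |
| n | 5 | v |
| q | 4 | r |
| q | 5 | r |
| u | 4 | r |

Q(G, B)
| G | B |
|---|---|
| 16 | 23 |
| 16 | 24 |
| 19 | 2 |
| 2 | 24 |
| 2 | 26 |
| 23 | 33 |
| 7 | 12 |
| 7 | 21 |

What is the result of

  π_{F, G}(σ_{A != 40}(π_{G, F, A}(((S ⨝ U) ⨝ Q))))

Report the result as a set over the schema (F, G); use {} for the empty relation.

{(b, 19), (n, 16), (n, 19), (q, 16), (q, 19), (q, 2), (q, 7), (u, 2), (u, 7)}

Joining S and U on D yields {(14, 19, n, 16, b, m), (16, 38, q, 16, b, m), (17, 2, t, 4, q, r), (17, 2, t, 4, u, r), (21, 18, t, 5, n, v), (21, 18, t, 5, q, r), (22, 8, u, 4, q, r), (22, 8, u, 4, u, r), (27, 8, y, 4, q, r), (27, 8, y, 4, u, r), (37, 19, m, 5, n, v), (37, 19, m, 5, q, r), (38, 16, v, 5, n, v), (38, 16, v, 5, q, r), (4, 7, r, 4, q, r), (4, 7, r, 4, u, r), (40, 2, b, 4, q, r), (40, 2, b, 4, u, r), (9, 14, m, 16, b, m)}.
Joining (S ⨝ U) and Q on G yields {(14, 19, n, 16, b, m, 2), (17, 2, t, 4, q, r, 24), (17, 2, t, 4, q, r, 26), (17, 2, t, 4, u, r, 24), (17, 2, t, 4, u, r, 26), (37, 19, m, 5, n, v, 2), (37, 19, m, 5, q, r, 2), (38, 16, v, 5, n, v, 23), (38, 16, v, 5, n, v, 24), (38, 16, v, 5, q, r, 23), (38, 16, v, 5, q, r, 24), (4, 7, r, 4, q, r, 12), (4, 7, r, 4, q, r, 21), (4, 7, r, 4, u, r, 12), (4, 7, r, 4, u, r, 21), (40, 2, b, 4, q, r, 24), (40, 2, b, 4, q, r, 26), (40, 2, b, 4, u, r, 24), (40, 2, b, 4, u, r, 26)}.
Projecting to G, F, A (8 duplicate(s) eliminated): {(16, n, 38), (16, q, 38), (19, b, 14), (19, n, 37), (19, q, 37), (2, q, 17), (2, q, 40), (2, u, 17), (2, u, 40), (7, q, 4), (7, u, 4)}
Apply σ_{A != 40}; surviving tuples: {(16, n, 38), (16, q, 38), (19, b, 14), (19, n, 37), (19, q, 37), (2, q, 17), (2, u, 17), (7, q, 4), (7, u, 4)}
Projecting to F, G: {(b, 19), (n, 16), (n, 19), (q, 16), (q, 19), (q, 2), (q, 7), (u, 2), (u, 7)}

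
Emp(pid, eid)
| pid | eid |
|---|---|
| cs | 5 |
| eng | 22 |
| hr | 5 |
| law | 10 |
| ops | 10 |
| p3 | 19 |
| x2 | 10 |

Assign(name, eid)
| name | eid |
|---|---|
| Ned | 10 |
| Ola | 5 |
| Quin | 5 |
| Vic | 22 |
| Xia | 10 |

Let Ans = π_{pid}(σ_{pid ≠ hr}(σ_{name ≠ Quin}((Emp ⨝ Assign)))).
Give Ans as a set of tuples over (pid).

{cs, eng, law, ops, x2}

Emp ⋈ Assign (natural join on eid): {(cs, 5, Ola), (cs, 5, Quin), (eng, 22, Vic), (hr, 5, Ola), (hr, 5, Quin), (law, 10, Ned), (law, 10, Xia), (ops, 10, Ned), (ops, 10, Xia), (x2, 10, Ned), (x2, 10, Xia)}
Apply σ_{name ≠ Quin}; surviving tuples: {(cs, 5, Ola), (eng, 22, Vic), (hr, 5, Ola), (law, 10, Ned), (law, 10, Xia), (ops, 10, Ned), (ops, 10, Xia), (x2, 10, Ned), (x2, 10, Xia)}
Apply σ_{pid ≠ hr}; surviving tuples: {(cs, 5, Ola), (eng, 22, Vic), (law, 10, Ned), (law, 10, Xia), (ops, 10, Ned), (ops, 10, Xia), (x2, 10, Ned), (x2, 10, Xia)}
Keep only column(s) pid (3 duplicate(s) eliminated): {cs, eng, law, ops, x2}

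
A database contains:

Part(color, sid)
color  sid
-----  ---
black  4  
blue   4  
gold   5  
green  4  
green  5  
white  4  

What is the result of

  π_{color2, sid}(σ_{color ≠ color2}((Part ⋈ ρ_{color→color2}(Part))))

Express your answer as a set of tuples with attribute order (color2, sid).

{(black, 4), (blue, 4), (gold, 5), (green, 4), (green, 5), (white, 4)}

ρ[color→color2]: schema becomes (color2, sid); tuples unchanged.
Natural join on sid: {(black, 4, black), (black, 4, blue), (black, 4, green), (black, 4, white), (blue, 4, black), (blue, 4, blue), (blue, 4, green), (blue, 4, white), (gold, 5, gold), (gold, 5, green), (green, 4, black), (green, 4, blue), (green, 4, green), (green, 4, white), (green, 5, gold), (green, 5, green), (white, 4, black), (white, 4, blue), (white, 4, green), (white, 4, white)}
Selection color ≠ color2: {(black, 4, blue), (black, 4, green), (black, 4, white), (blue, 4, black), (blue, 4, green), (blue, 4, white), (gold, 5, green), (green, 4, black), (green, 4, blue), (green, 4, white), (green, 5, gold), (white, 4, black), (white, 4, blue), (white, 4, green)}
Projecting to color2, sid (8 duplicate(s) eliminated): {(black, 4), (blue, 4), (gold, 5), (green, 4), (green, 5), (white, 4)}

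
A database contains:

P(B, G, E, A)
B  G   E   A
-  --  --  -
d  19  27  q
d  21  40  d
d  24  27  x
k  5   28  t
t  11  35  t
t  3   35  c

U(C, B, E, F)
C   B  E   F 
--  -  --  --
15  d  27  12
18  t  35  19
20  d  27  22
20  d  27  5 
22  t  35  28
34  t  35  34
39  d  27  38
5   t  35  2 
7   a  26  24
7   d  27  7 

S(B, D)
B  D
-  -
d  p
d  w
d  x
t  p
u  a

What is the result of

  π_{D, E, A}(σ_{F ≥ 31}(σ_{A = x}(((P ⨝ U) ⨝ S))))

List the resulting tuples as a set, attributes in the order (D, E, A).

Joining P and U on B, E yields {(d, 19, 27, q, 15, 12), (d, 19, 27, q, 20, 22), (d, 19, 27, q, 20, 5), (d, 19, 27, q, 39, 38), (d, 19, 27, q, 7, 7), (d, 24, 27, x, 15, 12), (d, 24, 27, x, 20, 22), (d, 24, 27, x, 20, 5), (d, 24, 27, x, 39, 38), (d, 24, 27, x, 7, 7), (t, 11, 35, t, 18, 19), (t, 11, 35, t, 22, 28), (t, 11, 35, t, 34, 34), (t, 11, 35, t, 5, 2), (t, 3, 35, c, 18, 19), (t, 3, 35, c, 22, 28), (t, 3, 35, c, 34, 34), (t, 3, 35, c, 5, 2)}.
Joining (P ⨝ U) and S on B yields {(d, 19, 27, q, 15, 12, p), (d, 19, 27, q, 15, 12, w), (d, 19, 27, q, 15, 12, x), (d, 19, 27, q, 20, 22, p), (d, 19, 27, q, 20, 22, w), (d, 19, 27, q, 20, 22, x), (d, 19, 27, q, 20, 5, p), (d, 19, 27, q, 20, 5, w), (d, 19, 27, q, 20, 5, x), (d, 19, 27, q, 39, 38, p), (d, 19, 27, q, 39, 38, w), (d, 19, 27, q, 39, 38, x), (d, 19, 27, q, 7, 7, p), (d, 19, 27, q, 7, 7, w), (d, 19, 27, q, 7, 7, x), (d, 24, 27, x, 15, 12, p), (d, 24, 27, x, 15, 12, w), (d, 24, 27, x, 15, 12, x), (d, 24, 27, x, 20, 22, p), (d, 24, 27, x, 20, 22, w), (d, 24, 27, x, 20, 22, x), (d, 24, 27, x, 20, 5, p), (d, 24, 27, x, 20, 5, w), (d, 24, 27, x, 20, 5, x), (d, 24, 27, x, 39, 38, p), (d, 24, 27, x, 39, 38, w), (d, 24, 27, x, 39, 38, x), (d, 24, 27, x, 7, 7, p), (d, 24, 27, x, 7, 7, w), (d, 24, 27, x, 7, 7, x), (t, 11, 35, t, 18, 19, p), (t, 11, 35, t, 22, 28, p), (t, 11, 35, t, 34, 34, p), (t, 11, 35, t, 5, 2, p), (t, 3, 35, c, 18, 19, p), (t, 3, 35, c, 22, 28, p), (t, 3, 35, c, 34, 34, p), (t, 3, 35, c, 5, 2, p)}.
Selection A = x: {(d, 24, 27, x, 15, 12, p), (d, 24, 27, x, 15, 12, w), (d, 24, 27, x, 15, 12, x), (d, 24, 27, x, 20, 22, p), (d, 24, 27, x, 20, 22, w), (d, 24, 27, x, 20, 22, x), (d, 24, 27, x, 20, 5, p), (d, 24, 27, x, 20, 5, w), (d, 24, 27, x, 20, 5, x), (d, 24, 27, x, 39, 38, p), (d, 24, 27, x, 39, 38, w), (d, 24, 27, x, 39, 38, x), (d, 24, 27, x, 7, 7, p), (d, 24, 27, x, 7, 7, w), (d, 24, 27, x, 7, 7, x)}
Selection F ≥ 31: {(d, 24, 27, x, 39, 38, p), (d, 24, 27, x, 39, 38, w), (d, 24, 27, x, 39, 38, x)}
Keep only column(s) D, E, A: {(p, 27, x), (w, 27, x), (x, 27, x)}

{(p, 27, x), (w, 27, x), (x, 27, x)}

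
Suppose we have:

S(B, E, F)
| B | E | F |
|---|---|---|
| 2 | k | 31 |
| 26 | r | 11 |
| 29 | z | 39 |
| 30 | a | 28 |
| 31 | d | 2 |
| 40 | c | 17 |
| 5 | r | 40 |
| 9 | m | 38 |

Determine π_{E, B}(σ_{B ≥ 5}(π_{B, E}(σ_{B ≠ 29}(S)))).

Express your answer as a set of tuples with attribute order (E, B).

σ[B ≠ 29]: keep tuples satisfying B ≠ 29 → {(2, k, 31), (26, r, 11), (30, a, 28), (31, d, 2), (40, c, 17), (5, r, 40), (9, m, 38)}
π[B, E]: project onto (B, E) → {(2, k), (26, r), (30, a), (31, d), (40, c), (5, r), (9, m)}
σ[B ≥ 5]: keep tuples satisfying B ≥ 5 → {(26, r), (30, a), (31, d), (40, c), (5, r), (9, m)}
π[E, B]: project onto (E, B) → {(a, 30), (c, 40), (d, 31), (m, 9), (r, 26), (r, 5)}

{(a, 30), (c, 40), (d, 31), (m, 9), (r, 26), (r, 5)}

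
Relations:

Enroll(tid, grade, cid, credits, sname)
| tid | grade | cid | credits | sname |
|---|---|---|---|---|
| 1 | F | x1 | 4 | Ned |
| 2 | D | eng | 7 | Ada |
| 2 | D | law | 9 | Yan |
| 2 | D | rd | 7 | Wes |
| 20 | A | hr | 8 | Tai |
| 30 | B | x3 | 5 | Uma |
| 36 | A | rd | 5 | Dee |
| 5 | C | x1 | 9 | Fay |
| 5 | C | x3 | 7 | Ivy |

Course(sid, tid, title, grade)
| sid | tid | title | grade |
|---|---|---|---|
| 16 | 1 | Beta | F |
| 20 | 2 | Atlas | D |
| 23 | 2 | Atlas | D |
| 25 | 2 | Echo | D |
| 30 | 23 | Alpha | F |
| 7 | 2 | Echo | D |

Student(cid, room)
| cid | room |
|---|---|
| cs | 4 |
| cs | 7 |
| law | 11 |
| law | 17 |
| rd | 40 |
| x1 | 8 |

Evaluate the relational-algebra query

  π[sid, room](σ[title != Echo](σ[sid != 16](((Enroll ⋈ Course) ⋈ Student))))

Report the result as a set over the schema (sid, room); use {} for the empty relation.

Natural join on tid, grade: {(1, F, x1, 4, Ned, 16, Beta), (2, D, eng, 7, Ada, 20, Atlas), (2, D, eng, 7, Ada, 23, Atlas), (2, D, eng, 7, Ada, 25, Echo), (2, D, eng, 7, Ada, 7, Echo), (2, D, law, 9, Yan, 20, Atlas), (2, D, law, 9, Yan, 23, Atlas), (2, D, law, 9, Yan, 25, Echo), (2, D, law, 9, Yan, 7, Echo), (2, D, rd, 7, Wes, 20, Atlas), (2, D, rd, 7, Wes, 23, Atlas), (2, D, rd, 7, Wes, 25, Echo), (2, D, rd, 7, Wes, 7, Echo)}
Natural join on cid: {(1, F, x1, 4, Ned, 16, Beta, 8), (2, D, law, 9, Yan, 20, Atlas, 11), (2, D, law, 9, Yan, 20, Atlas, 17), (2, D, law, 9, Yan, 23, Atlas, 11), (2, D, law, 9, Yan, 23, Atlas, 17), (2, D, law, 9, Yan, 25, Echo, 11), (2, D, law, 9, Yan, 25, Echo, 17), (2, D, law, 9, Yan, 7, Echo, 11), (2, D, law, 9, Yan, 7, Echo, 17), (2, D, rd, 7, Wes, 20, Atlas, 40), (2, D, rd, 7, Wes, 23, Atlas, 40), (2, D, rd, 7, Wes, 25, Echo, 40), (2, D, rd, 7, Wes, 7, Echo, 40)}
Selection sid != 16: {(2, D, law, 9, Yan, 20, Atlas, 11), (2, D, law, 9, Yan, 20, Atlas, 17), (2, D, law, 9, Yan, 23, Atlas, 11), (2, D, law, 9, Yan, 23, Atlas, 17), (2, D, law, 9, Yan, 25, Echo, 11), (2, D, law, 9, Yan, 25, Echo, 17), (2, D, law, 9, Yan, 7, Echo, 11), (2, D, law, 9, Yan, 7, Echo, 17), (2, D, rd, 7, Wes, 20, Atlas, 40), (2, D, rd, 7, Wes, 23, Atlas, 40), (2, D, rd, 7, Wes, 25, Echo, 40), (2, D, rd, 7, Wes, 7, Echo, 40)}
Selection title != Echo: {(2, D, law, 9, Yan, 20, Atlas, 11), (2, D, law, 9, Yan, 20, Atlas, 17), (2, D, law, 9, Yan, 23, Atlas, 11), (2, D, law, 9, Yan, 23, Atlas, 17), (2, D, rd, 7, Wes, 20, Atlas, 40), (2, D, rd, 7, Wes, 23, Atlas, 40)}
Keep only column(s) sid, room: {(20, 11), (20, 17), (20, 40), (23, 11), (23, 17), (23, 40)}

{(20, 11), (20, 17), (20, 40), (23, 11), (23, 17), (23, 40)}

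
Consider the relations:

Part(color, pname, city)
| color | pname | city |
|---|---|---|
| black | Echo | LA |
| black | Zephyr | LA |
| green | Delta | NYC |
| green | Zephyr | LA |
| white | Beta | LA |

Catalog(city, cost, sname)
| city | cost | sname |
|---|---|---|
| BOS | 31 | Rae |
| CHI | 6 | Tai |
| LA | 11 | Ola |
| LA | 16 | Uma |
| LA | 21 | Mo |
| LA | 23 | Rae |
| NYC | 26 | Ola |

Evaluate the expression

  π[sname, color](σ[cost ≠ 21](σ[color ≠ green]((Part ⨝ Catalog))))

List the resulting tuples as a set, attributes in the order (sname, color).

Joining Part and Catalog on city yields {(black, Echo, LA, 11, Ola), (black, Echo, LA, 16, Uma), (black, Echo, LA, 21, Mo), (black, Echo, LA, 23, Rae), (black, Zephyr, LA, 11, Ola), (black, Zephyr, LA, 16, Uma), (black, Zephyr, LA, 21, Mo), (black, Zephyr, LA, 23, Rae), (green, Delta, NYC, 26, Ola), (green, Zephyr, LA, 11, Ola), (green, Zephyr, LA, 16, Uma), (green, Zephyr, LA, 21, Mo), (green, Zephyr, LA, 23, Rae), (white, Beta, LA, 11, Ola), (white, Beta, LA, 16, Uma), (white, Beta, LA, 21, Mo), (white, Beta, LA, 23, Rae)}.
Apply σ_{color ≠ green}; surviving tuples: {(black, Echo, LA, 11, Ola), (black, Echo, LA, 16, Uma), (black, Echo, LA, 21, Mo), (black, Echo, LA, 23, Rae), (black, Zephyr, LA, 11, Ola), (black, Zephyr, LA, 16, Uma), (black, Zephyr, LA, 21, Mo), (black, Zephyr, LA, 23, Rae), (white, Beta, LA, 11, Ola), (white, Beta, LA, 16, Uma), (white, Beta, LA, 21, Mo), (white, Beta, LA, 23, Rae)}
Apply σ_{cost ≠ 21}; surviving tuples: {(black, Echo, LA, 11, Ola), (black, Echo, LA, 16, Uma), (black, Echo, LA, 23, Rae), (black, Zephyr, LA, 11, Ola), (black, Zephyr, LA, 16, Uma), (black, Zephyr, LA, 23, Rae), (white, Beta, LA, 11, Ola), (white, Beta, LA, 16, Uma), (white, Beta, LA, 23, Rae)}
Keep only column(s) sname, color (3 duplicate(s) eliminated): {(Ola, black), (Ola, white), (Rae, black), (Rae, white), (Uma, black), (Uma, white)}

{(Ola, black), (Ola, white), (Rae, black), (Rae, white), (Uma, black), (Uma, white)}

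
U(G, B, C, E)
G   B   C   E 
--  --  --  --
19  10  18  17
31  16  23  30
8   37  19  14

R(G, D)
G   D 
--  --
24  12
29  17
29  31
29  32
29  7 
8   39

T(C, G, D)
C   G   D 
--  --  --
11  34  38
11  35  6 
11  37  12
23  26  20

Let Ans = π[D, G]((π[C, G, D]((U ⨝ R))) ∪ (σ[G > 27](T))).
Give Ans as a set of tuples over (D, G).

Natural join on G: {(8, 37, 19, 14, 39)}
π[C, G, D]: project onto (C, G, D) → {(19, 8, 39)}
Selection G > 27: {(11, 34, 38), (11, 35, 6), (11, 37, 12)}
Union: {(19, 8, 39)} with {(11, 34, 38), (11, 35, 6), (11, 37, 12)} → {(11, 34, 38), (11, 35, 6), (11, 37, 12), (19, 8, 39)}
π[D, G]: project onto (D, G) → {(12, 37), (38, 34), (39, 8), (6, 35)}

{(12, 37), (38, 34), (39, 8), (6, 35)}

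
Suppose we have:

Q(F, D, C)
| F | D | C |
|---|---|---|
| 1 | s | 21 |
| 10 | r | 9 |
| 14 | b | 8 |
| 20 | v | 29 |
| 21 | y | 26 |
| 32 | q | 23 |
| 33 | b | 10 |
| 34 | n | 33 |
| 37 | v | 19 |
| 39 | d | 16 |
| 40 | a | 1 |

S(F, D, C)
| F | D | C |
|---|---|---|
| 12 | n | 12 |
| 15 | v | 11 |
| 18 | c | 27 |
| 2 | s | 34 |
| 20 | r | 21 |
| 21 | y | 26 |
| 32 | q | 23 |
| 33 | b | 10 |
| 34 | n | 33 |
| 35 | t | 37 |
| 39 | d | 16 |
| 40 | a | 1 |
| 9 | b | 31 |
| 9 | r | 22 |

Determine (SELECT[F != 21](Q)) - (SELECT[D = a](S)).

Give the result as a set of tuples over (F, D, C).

Selection F != 21: {(1, s, 21), (10, r, 9), (14, b, 8), (20, v, 29), (32, q, 23), (33, b, 10), (34, n, 33), (37, v, 19), (39, d, 16), (40, a, 1)}
Selection D = a: {(40, a, 1)}
Set difference of the two operands is {(1, s, 21), (10, r, 9), (14, b, 8), (20, v, 29), (32, q, 23), (33, b, 10), (34, n, 33), (37, v, 19), (39, d, 16)}.

{(1, s, 21), (10, r, 9), (14, b, 8), (20, v, 29), (32, q, 23), (33, b, 10), (34, n, 33), (37, v, 19), (39, d, 16)}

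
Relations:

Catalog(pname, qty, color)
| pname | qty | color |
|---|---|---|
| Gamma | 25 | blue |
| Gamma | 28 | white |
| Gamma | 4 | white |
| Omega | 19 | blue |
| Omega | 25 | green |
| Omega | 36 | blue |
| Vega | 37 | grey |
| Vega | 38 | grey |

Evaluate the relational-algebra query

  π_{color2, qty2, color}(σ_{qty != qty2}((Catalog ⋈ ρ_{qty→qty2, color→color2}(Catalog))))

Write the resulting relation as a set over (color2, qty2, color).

{(blue, 19, blue), (blue, 19, green), (blue, 25, white), (blue, 36, blue), (blue, 36, green), (green, 25, blue), (grey, 37, grey), (grey, 38, grey), (white, 28, blue), (white, 28, white), (white, 4, blue), (white, 4, white)}

ρ[qty→qty2, color→color2]: schema becomes (pname, qty2, color2); tuples unchanged.
Joining Catalog and ρ_{qty→qty2, color→color2}(Catalog) on pname yields {(Gamma, 25, blue, 25, blue), (Gamma, 25, blue, 28, white), (Gamma, 25, blue, 4, white), (Gamma, 28, white, 25, blue), (Gamma, 28, white, 28, white), (Gamma, 28, white, 4, white), (Gamma, 4, white, 25, blue), (Gamma, 4, white, 28, white), (Gamma, 4, white, 4, white), (Omega, 19, blue, 19, blue), (Omega, 19, blue, 25, green), (Omega, 19, blue, 36, blue), (Omega, 25, green, 19, blue), (Omega, 25, green, 25, green), (Omega, 25, green, 36, blue), (Omega, 36, blue, 19, blue), (Omega, 36, blue, 25, green), (Omega, 36, blue, 36, blue), (Vega, 37, grey, 37, grey), (Vega, 37, grey, 38, grey), (Vega, 38, grey, 37, grey), (Vega, 38, grey, 38, grey)}.
Selection qty != qty2: {(Gamma, 25, blue, 28, white), (Gamma, 25, blue, 4, white), (Gamma, 28, white, 25, blue), (Gamma, 28, white, 4, white), (Gamma, 4, white, 25, blue), (Gamma, 4, white, 28, white), (Omega, 19, blue, 25, green), (Omega, 19, blue, 36, blue), (Omega, 25, green, 19, blue), (Omega, 25, green, 36, blue), (Omega, 36, blue, 19, blue), (Omega, 36, blue, 25, green), (Vega, 37, grey, 38, grey), (Vega, 38, grey, 37, grey)}
π_{color2, qty2, color} gives {(blue, 19, blue), (blue, 19, green), (blue, 25, white), (blue, 36, blue), (blue, 36, green), (green, 25, blue), (grey, 37, grey), (grey, 38, grey), (white, 28, blue), (white, 28, white), (white, 4, blue), (white, 4, white)} (2 duplicate(s) eliminated).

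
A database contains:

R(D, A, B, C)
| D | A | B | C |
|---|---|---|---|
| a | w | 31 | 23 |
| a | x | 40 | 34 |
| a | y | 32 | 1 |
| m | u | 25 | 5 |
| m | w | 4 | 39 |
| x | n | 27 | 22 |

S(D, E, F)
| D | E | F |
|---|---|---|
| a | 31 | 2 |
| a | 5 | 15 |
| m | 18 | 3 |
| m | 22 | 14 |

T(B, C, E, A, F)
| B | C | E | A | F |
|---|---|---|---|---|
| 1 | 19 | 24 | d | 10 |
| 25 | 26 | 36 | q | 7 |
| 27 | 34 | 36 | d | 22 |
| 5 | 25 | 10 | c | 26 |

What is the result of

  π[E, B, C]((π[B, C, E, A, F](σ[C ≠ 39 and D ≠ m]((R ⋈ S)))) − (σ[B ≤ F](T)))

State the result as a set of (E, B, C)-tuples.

{(31, 31, 23), (31, 32, 1), (31, 40, 34), (5, 31, 23), (5, 32, 1), (5, 40, 34)}

Natural join on D: {(a, w, 31, 23, 31, 2), (a, w, 31, 23, 5, 15), (a, x, 40, 34, 31, 2), (a, x, 40, 34, 5, 15), (a, y, 32, 1, 31, 2), (a, y, 32, 1, 5, 15), (m, u, 25, 5, 18, 3), (m, u, 25, 5, 22, 14), (m, w, 4, 39, 18, 3), (m, w, 4, 39, 22, 14)}
Apply σ_{C ≠ 39 and D ≠ m}; surviving tuples: {(a, w, 31, 23, 31, 2), (a, w, 31, 23, 5, 15), (a, x, 40, 34, 31, 2), (a, x, 40, 34, 5, 15), (a, y, 32, 1, 31, 2), (a, y, 32, 1, 5, 15)}
Projecting to B, C, E, A, F: {(31, 23, 31, w, 2), (31, 23, 5, w, 15), (32, 1, 31, y, 2), (32, 1, 5, y, 15), (40, 34, 31, x, 2), (40, 34, 5, x, 15)}
Apply σ_{B ≤ F}; surviving tuples: {(1, 19, 24, d, 10), (5, 25, 10, c, 26)}
Difference: {(31, 23, 31, w, 2), (31, 23, 5, w, 15), (32, 1, 31, y, 2), (32, 1, 5, y, 15), (40, 34, 31, x, 2), (40, 34, 5, x, 15)} with {(1, 19, 24, d, 10), (5, 25, 10, c, 26)} → {(31, 23, 31, w, 2), (31, 23, 5, w, 15), (32, 1, 31, y, 2), (32, 1, 5, y, 15), (40, 34, 31, x, 2), (40, 34, 5, x, 15)}
Projecting to E, B, C: {(31, 31, 23), (31, 32, 1), (31, 40, 34), (5, 31, 23), (5, 32, 1), (5, 40, 34)}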